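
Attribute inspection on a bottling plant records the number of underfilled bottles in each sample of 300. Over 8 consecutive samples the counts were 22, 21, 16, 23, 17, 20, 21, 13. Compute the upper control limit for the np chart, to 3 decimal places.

31.820

p̄ = Σdᵢ / (k·n) = 153 / (8 × 300) = 0.06375
UCL = np̄ + 3·√(np̄(1−p̄)) = 19.1250 + 3 × √(19.1250×0.93625) = 19.1250 + 3 × 4.2315 = 31.8196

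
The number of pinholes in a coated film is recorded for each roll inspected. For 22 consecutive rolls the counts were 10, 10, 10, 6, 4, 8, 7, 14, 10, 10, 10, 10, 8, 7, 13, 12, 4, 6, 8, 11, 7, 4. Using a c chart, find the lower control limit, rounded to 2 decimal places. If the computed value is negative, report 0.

0.00

c̄ = (10 + 10 + 10 + 6 + 4 + 8 + 7 + 14 + 10 + 10 + 10 + 10 + 8 + 7 + 13 + 12 + 4 + 6 + 8 + 11 + 7 + 4) / 22 = 189 / 22 = 8.5909
LCL = c̄ − 3√c̄ = 8.5909 − 3 × 2.9310 = -0.2022 → 0 (cannot be negative)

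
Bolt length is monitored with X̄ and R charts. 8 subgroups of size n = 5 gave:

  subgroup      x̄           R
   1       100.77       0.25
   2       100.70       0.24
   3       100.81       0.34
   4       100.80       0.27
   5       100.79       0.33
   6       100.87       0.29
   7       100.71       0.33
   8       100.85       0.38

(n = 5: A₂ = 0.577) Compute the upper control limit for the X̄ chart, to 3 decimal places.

100.963

X̄̄ = (100.77 + 100.70 + 100.81 + 100.80 + 100.79 + 100.87 + 100.71 + 100.85) / 8 = 806.3000 / 8 = 100.7875
R̄ = (0.25 + 0.24 + 0.34 + 0.27 + 0.33 + 0.29 + 0.33 + 0.38) / 8 = 2.4300 / 8 = 0.3038
UCL = X̄̄ + A₂·R̄ = 100.7875 + 0.577 × 0.3038 = 100.9628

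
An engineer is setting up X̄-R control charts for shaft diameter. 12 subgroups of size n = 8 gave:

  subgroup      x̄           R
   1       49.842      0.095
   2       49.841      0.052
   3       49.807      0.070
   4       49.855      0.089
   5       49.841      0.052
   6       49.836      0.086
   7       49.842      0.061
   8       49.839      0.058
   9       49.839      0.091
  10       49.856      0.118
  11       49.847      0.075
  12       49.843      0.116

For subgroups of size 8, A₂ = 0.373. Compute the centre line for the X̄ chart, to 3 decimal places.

X̄̄ = (49.842 + 49.841 + 49.807 + 49.855 + 49.841 + 49.836 + 49.842 + 49.839 + 49.839 + 49.856 + 49.847 + 49.843) / 12 = 598.0880 / 12 = 49.8407
CL = X̄̄ = 49.8407

49.841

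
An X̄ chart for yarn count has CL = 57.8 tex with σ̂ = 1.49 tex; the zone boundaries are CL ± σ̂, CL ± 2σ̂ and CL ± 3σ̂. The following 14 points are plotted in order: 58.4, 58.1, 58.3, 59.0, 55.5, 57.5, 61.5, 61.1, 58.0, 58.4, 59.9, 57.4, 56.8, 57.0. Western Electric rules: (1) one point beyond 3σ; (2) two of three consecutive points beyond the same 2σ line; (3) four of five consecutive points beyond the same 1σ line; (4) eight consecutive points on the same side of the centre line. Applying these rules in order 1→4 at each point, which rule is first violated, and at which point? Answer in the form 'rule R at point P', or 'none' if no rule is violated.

rule 2 at point 8

Zone of each point (C = within 1σ̂, B = 1σ̂–2σ̂, A = 2σ̂–3σ̂, * = beyond 3σ̂; sign = side of CL): 1:+C, 2:+C, 3:+C, 4:+C, 5:-B, 6:-C, 7:+A, 8:+A, 9:+C, 10:+C, 11:+B, 12:-C, 13:-C, 14:-C
Rule 2 (two of three consecutive points beyond the same 2σ limit) is satisfied at point 8.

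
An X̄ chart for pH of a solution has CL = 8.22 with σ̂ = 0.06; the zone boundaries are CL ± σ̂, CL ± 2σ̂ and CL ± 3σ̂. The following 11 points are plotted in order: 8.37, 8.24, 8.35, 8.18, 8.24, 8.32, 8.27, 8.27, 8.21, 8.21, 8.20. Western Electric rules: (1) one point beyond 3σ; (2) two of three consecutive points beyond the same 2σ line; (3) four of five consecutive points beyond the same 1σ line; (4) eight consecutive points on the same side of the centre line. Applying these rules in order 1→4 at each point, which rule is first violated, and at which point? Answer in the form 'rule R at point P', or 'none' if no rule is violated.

Zone of each point (C = within 1σ̂, B = 1σ̂–2σ̂, A = 2σ̂–3σ̂, * = beyond 3σ̂; sign = side of CL): 1:+A, 2:+C, 3:+A, 4:-C, 5:+C, 6:+B, 7:+C, 8:+C, 9:-C, 10:-C, 11:-C
Rule 2 (two of three consecutive points beyond the same 2σ limit) is satisfied at point 3.

rule 2 at point 3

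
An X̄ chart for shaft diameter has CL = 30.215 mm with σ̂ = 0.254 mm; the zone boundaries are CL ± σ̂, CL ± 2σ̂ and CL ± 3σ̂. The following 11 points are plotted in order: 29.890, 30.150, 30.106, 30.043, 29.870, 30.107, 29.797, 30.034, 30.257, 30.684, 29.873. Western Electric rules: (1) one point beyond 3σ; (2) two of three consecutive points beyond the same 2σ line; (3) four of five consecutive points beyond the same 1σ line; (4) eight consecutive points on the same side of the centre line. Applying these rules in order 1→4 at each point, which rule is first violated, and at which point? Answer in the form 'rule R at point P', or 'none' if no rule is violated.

Zone of each point (C = within 1σ̂, B = 1σ̂–2σ̂, A = 2σ̂–3σ̂, * = beyond 3σ̂; sign = side of CL): 1:-B, 2:-C, 3:-C, 4:-C, 5:-B, 6:-C, 7:-B, 8:-C, 9:+C, 10:+B, 11:-B
Rule 4 (eight consecutive points on the same side of the centre line) is satisfied at point 8.

rule 4 at point 8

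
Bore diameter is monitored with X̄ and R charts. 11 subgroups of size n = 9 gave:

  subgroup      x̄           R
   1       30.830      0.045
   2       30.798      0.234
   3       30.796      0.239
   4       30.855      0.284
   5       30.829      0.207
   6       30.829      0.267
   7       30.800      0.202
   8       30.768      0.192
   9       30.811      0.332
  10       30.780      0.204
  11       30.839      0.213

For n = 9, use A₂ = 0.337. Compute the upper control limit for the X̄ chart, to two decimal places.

30.89

X̄̄ = (30.830 + 30.798 + 30.796 + 30.855 + 30.829 + 30.829 + 30.800 + 30.768 + 30.811 + 30.780 + 30.839) / 11 = 338.9350 / 11 = 30.8123
R̄ = (0.045 + 0.234 + 0.239 + 0.284 + 0.207 + 0.267 + 0.202 + 0.192 + 0.332 + 0.204 + 0.213) / 11 = 2.4190 / 11 = 0.2199
UCL = X̄̄ + A₂·R̄ = 30.8123 + 0.337 × 0.2199 = 30.8864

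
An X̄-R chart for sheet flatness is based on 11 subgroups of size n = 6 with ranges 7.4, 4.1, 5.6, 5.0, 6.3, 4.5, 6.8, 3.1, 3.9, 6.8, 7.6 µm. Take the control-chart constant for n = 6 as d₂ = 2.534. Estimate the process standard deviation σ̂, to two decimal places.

R̄ = (7.4 + 4.1 + 5.6 + 5.0 + 6.3 + 4.5 + 6.8 + 3.1 + 3.9 + 6.8 + 7.6) / 11 = 5.5545
σ̂ = R̄ / d₂ = 5.5545 / 2.534 = 2.1920

2.19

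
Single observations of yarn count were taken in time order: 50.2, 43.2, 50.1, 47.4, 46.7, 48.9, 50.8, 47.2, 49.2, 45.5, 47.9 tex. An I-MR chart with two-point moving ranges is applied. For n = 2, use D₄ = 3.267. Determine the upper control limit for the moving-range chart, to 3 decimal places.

Moving ranges: 7.0, 6.9, 2.7, 0.7, 2.2, 1.9, 3.6, 2.0, 3.7, 2.4; M̄R̄ = 33.1000 / 10 = 3.3100
UCL_MR = D₄·M̄R̄ = 3.267 × 3.3100 = 10.8138

10.814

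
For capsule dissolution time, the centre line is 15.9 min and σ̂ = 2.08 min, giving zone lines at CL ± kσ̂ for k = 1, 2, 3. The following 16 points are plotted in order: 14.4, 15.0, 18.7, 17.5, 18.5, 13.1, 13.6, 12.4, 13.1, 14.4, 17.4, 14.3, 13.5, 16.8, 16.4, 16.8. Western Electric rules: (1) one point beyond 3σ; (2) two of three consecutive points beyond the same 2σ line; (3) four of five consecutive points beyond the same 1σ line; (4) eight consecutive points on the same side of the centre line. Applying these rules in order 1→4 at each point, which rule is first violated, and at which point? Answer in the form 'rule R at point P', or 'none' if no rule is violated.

Zone of each point (C = within 1σ̂, B = 1σ̂–2σ̂, A = 2σ̂–3σ̂, * = beyond 3σ̂; sign = side of CL): 1:-C, 2:-C, 3:+B, 4:+C, 5:+B, 6:-B, 7:-B, 8:-B, 9:-B, 10:-C, 11:+C, 12:-C, 13:-B, 14:+C, 15:+C, 16:+C
Rule 3 (four of five consecutive points beyond the same 1σ limit) is satisfied at point 9.

rule 3 at point 9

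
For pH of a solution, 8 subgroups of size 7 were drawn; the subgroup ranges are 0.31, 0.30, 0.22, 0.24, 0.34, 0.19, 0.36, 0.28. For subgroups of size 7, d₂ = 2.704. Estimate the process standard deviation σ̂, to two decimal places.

0.10

R̄ = (0.31 + 0.30 + 0.22 + 0.24 + 0.34 + 0.19 + 0.36 + 0.28) / 8 = 0.2800
σ̂ = R̄ / d₂ = 0.2800 / 2.704 = 0.1036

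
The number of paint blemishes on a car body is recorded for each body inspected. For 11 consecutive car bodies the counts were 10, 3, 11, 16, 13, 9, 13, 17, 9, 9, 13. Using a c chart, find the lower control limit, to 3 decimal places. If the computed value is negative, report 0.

1.150

c̄ = (10 + 3 + 11 + 16 + 13 + 9 + 13 + 17 + 9 + 9 + 13) / 11 = 123 / 11 = 11.1818
LCL = c̄ − 3√c̄ = 11.1818 − 3 × 3.3439 = 1.1501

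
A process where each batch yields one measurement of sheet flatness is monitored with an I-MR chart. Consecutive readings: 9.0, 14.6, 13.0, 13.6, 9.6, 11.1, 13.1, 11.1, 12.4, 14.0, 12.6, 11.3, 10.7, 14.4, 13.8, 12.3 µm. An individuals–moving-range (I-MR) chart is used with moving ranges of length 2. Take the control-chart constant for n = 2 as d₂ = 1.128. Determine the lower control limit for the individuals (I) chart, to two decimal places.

7.09

X̄ = (9.0 + 14.6 + 13.0 + 13.6 + 9.6 + 11.1 + 13.1 + 11.1 + 12.4 + 14.0 + 12.6 + 11.3 + 10.7 + 14.4 + 13.8 + 12.3) / 16 = 12.2875
Moving ranges: 5.6, 1.6, 0.6, 4.0, 1.5, 2.0, 2.0, 1.3, 1.6, 1.4, 1.3, 0.6, 3.7, 0.6, 1.5; M̄R̄ = 29.3000 / 15 = 1.9533
LCL = X̄ − 3·M̄R̄/d₂ = 12.2875 − 3 × 1.9533 / 1.128 = 7.0925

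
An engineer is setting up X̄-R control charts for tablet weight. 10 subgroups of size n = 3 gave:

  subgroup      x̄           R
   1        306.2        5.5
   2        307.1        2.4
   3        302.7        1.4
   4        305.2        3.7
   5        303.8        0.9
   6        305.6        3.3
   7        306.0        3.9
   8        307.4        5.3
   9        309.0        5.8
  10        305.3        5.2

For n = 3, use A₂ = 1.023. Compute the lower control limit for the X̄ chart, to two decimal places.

302.00

X̄̄ = (306.2 + 307.1 + 302.7 + 305.2 + 303.8 + 305.6 + 306.0 + 307.4 + 309.0 + 305.3) / 10 = 3058.3000 / 10 = 305.8300
R̄ = (5.5 + 2.4 + 1.4 + 3.7 + 0.9 + 3.3 + 3.9 + 5.3 + 5.8 + 5.2) / 10 = 37.4000 / 10 = 3.7400
LCL = X̄̄ − A₂·R̄ = 305.8300 − 1.023 × 3.7400 = 302.0040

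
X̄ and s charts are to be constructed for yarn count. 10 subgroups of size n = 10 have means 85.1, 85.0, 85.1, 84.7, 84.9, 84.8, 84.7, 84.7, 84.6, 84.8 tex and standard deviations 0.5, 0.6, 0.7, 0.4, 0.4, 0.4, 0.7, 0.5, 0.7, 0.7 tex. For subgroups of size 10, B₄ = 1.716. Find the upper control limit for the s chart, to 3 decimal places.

0.961

s̄ = (0.5 + 0.6 + 0.7 + 0.4 + 0.4 + 0.4 + 0.7 + 0.5 + 0.7 + 0.7) / 10 = 0.5600
UCL_s = B₄·s̄ = 1.716 × 0.5600 = 0.9610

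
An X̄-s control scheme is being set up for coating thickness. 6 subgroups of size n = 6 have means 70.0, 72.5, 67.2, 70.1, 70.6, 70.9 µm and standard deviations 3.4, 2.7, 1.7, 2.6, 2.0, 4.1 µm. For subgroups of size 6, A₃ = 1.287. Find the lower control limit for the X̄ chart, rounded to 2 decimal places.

X̄̄ = (70.0 + 72.5 + 67.2 + 70.1 + 70.6 + 70.9) / 6 = 70.2167
s̄ = (3.4 + 2.7 + 1.7 + 2.6 + 2.0 + 4.1) / 6 = 2.7500
LCL = X̄̄ − A₃·s̄ = 70.2167 − 1.287 × 2.7500 = 66.6774

66.68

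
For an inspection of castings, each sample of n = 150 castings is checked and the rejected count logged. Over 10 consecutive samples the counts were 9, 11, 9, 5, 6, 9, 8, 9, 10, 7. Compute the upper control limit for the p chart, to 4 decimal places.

p̄ = Σdᵢ / (k·n) = 83 / (10 × 150) = 0.05533
UCL = p̄ + 3·√(p̄(1−p̄)/n) = 0.05533 + 3 × √(0.05533×0.94467/150) = 0.05533 + 3 × 0.01867 = 0.11134

0.1113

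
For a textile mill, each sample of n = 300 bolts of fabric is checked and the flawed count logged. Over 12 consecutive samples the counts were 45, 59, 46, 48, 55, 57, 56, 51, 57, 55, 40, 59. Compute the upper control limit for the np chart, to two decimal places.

72.05

p̄ = Σdᵢ / (k·n) = 628 / (12 × 300) = 0.17444
UCL = np̄ + 3·√(np̄(1−p̄)) = 52.3333 + 3 × √(52.3333×0.82556) = 52.3333 + 3 × 6.5730 = 72.0523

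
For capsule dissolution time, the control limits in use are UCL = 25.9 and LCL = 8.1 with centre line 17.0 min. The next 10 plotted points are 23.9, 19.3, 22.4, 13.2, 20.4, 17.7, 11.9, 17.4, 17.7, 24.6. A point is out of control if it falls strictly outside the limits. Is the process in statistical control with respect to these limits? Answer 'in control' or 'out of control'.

All 10 points lie within [8.1, 25.9].

in control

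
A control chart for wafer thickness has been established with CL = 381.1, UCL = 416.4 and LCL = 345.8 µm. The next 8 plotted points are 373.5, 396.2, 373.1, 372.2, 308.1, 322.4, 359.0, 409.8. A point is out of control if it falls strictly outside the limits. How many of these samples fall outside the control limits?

Compare each point to [345.8, 416.4]: sample 5 = 308.1 < LCL; sample 6 = 322.4 < LCL.

2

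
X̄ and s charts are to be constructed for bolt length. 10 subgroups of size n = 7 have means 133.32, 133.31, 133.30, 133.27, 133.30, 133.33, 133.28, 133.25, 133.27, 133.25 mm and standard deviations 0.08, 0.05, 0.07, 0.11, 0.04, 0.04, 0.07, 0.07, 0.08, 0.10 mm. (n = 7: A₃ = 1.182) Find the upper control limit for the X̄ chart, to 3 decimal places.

X̄̄ = (133.32 + 133.31 + 133.30 + 133.27 + 133.30 + 133.33 + 133.28 + 133.25 + 133.27 + 133.25) / 10 = 133.2880
s̄ = (0.08 + 0.05 + 0.07 + 0.11 + 0.04 + 0.04 + 0.07 + 0.07 + 0.08 + 0.10) / 10 = 0.0710
UCL = X̄̄ + A₃·s̄ = 133.2880 + 1.182 × 0.0710 = 133.3719

133.372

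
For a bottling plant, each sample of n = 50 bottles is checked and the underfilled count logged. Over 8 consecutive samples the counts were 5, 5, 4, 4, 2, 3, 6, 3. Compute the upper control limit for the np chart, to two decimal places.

9.75

p̄ = Σdᵢ / (k·n) = 32 / (8 × 50) = 0.08000
UCL = np̄ + 3·√(np̄(1−p̄)) = 4.0000 + 3 × √(4.0000×0.92000) = 4.0000 + 3 × 1.9183 = 9.7550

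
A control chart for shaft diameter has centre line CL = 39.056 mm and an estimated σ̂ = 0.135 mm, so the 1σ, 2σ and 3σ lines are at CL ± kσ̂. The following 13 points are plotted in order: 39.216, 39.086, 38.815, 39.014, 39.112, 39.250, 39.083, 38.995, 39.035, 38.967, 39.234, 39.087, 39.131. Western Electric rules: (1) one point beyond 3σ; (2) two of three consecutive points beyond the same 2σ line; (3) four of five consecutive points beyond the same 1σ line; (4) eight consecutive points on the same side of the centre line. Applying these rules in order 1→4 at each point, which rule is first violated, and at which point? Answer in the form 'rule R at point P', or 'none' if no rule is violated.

Zone of each point (C = within 1σ̂, B = 1σ̂–2σ̂, A = 2σ̂–3σ̂, * = beyond 3σ̂; sign = side of CL): 1:+B, 2:+C, 3:-B, 4:-C, 5:+C, 6:+B, 7:+C, 8:-C, 9:-C, 10:-C, 11:+B, 12:+C, 13:+C
No rule fires across all 13 points.

none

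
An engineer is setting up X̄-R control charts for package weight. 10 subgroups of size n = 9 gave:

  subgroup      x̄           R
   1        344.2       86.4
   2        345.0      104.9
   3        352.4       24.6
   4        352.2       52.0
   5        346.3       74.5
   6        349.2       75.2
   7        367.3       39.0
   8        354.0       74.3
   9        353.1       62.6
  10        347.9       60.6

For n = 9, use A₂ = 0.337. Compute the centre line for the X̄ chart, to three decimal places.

X̄̄ = (344.2 + 345.0 + 352.4 + 352.2 + 346.3 + 349.2 + 367.3 + 354.0 + 353.1 + 347.9) / 10 = 3511.6000 / 10 = 351.1600
CL = X̄̄ = 351.1600

351.160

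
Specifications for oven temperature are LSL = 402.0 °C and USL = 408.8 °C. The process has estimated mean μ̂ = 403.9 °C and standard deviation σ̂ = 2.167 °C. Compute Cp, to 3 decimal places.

0.523

Cp = (USL − LSL) / (6σ̂) = (408.8 − 402.0) / (6 × 2.167) = 6.8000 / 13.0020 = 0.5230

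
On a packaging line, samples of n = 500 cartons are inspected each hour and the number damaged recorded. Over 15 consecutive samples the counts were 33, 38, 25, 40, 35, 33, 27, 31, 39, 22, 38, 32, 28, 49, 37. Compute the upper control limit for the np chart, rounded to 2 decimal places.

p̄ = Σdᵢ / (k·n) = 507 / (15 × 500) = 0.06760
UCL = np̄ + 3·√(np̄(1−p̄)) = 33.8000 + 3 × √(33.8000×0.93240) = 33.8000 + 3 × 5.6138 = 50.6415

50.64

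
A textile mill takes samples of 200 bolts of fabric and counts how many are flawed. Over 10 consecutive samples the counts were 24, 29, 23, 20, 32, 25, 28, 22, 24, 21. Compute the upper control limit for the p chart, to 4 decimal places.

p̄ = Σdᵢ / (k·n) = 248 / (10 × 200) = 0.12400
UCL = p̄ + 3·√(p̄(1−p̄)/n) = 0.12400 + 3 × √(0.12400×0.87600/200) = 0.12400 + 3 × 0.02330 = 0.19391

0.1939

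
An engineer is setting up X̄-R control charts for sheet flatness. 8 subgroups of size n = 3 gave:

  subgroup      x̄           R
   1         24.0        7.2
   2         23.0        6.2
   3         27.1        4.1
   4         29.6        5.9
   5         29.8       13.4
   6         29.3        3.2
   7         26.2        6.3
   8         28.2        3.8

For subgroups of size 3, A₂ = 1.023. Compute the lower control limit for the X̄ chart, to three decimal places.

X̄̄ = (24.0 + 23.0 + 27.1 + 29.6 + 29.8 + 29.3 + 26.2 + 28.2) / 8 = 217.2000 / 8 = 27.1500
R̄ = (7.2 + 6.2 + 4.1 + 5.9 + 13.4 + 3.2 + 6.3 + 3.8) / 8 = 50.1000 / 8 = 6.2625
LCL = X̄̄ − A₂·R̄ = 27.1500 − 1.023 × 6.2625 = 20.7435

20.743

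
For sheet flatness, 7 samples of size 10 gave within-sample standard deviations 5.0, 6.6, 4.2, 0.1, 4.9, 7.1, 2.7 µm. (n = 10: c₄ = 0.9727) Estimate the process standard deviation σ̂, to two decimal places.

s̄ = (5.0 + 6.6 + 4.2 + 0.1 + 4.9 + 7.1 + 2.7) / 7 = 4.3714
σ̂ = s̄ / c₄ = 4.3714 / 0.9727 = 4.4941

4.49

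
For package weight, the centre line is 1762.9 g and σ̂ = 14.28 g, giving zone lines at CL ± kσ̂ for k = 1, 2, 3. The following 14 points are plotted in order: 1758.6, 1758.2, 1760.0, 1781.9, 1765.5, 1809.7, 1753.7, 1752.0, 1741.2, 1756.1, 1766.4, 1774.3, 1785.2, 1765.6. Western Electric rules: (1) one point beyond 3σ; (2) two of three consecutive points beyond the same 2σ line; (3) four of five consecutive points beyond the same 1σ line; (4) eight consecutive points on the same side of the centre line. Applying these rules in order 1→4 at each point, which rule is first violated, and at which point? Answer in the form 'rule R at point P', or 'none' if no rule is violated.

rule 1 at point 6

Zone of each point (C = within 1σ̂, B = 1σ̂–2σ̂, A = 2σ̂–3σ̂, * = beyond 3σ̂; sign = side of CL): 1:-C, 2:-C, 3:-C, 4:+B, 5:+C, 6:+*, 7:-C, 8:-C, 9:-B, 10:-C, 11:+C, 12:+C, 13:+B, 14:+C
Rule 1 (one point beyond the 3σ limits) is satisfied at point 6.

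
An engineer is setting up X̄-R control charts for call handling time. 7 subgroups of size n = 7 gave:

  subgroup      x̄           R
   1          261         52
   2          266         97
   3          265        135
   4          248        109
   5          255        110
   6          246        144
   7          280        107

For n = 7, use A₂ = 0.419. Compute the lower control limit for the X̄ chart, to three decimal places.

215.011

X̄̄ = (261 + 266 + 265 + 248 + 255 + 246 + 280) / 7 = 1821.0000 / 7 = 260.1429
R̄ = (52 + 97 + 135 + 109 + 110 + 144 + 107) / 7 = 754.0000 / 7 = 107.7143
LCL = X̄̄ − A₂·R̄ = 260.1429 − 0.419 × 107.7143 = 215.0106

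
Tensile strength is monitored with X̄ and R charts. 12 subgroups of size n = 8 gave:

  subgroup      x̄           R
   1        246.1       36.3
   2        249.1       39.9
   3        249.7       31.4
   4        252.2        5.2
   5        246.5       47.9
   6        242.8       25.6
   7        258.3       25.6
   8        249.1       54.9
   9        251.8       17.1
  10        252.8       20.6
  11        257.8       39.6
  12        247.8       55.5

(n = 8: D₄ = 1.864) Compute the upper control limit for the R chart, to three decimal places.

R̄ = (36.3 + 39.9 + 31.4 + 5.2 + 47.9 + 25.6 + 25.6 + 54.9 + 17.1 + 20.6 + 39.6 + 55.5) / 12 = 399.6000 / 12 = 33.3000
UCL_R = D₄·R̄ = 1.864 × 33.3000 = 62.0712

62.071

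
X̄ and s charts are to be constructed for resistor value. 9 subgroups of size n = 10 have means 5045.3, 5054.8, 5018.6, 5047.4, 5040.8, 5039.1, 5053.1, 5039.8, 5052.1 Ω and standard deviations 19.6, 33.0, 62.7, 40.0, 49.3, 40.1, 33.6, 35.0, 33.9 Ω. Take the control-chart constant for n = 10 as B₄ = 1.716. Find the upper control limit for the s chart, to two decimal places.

s̄ = (19.6 + 33.0 + 62.7 + 40.0 + 49.3 + 40.1 + 33.6 + 35.0 + 33.9) / 9 = 38.5778
UCL_s = B₄·s̄ = 1.716 × 38.5778 = 66.1995

66.20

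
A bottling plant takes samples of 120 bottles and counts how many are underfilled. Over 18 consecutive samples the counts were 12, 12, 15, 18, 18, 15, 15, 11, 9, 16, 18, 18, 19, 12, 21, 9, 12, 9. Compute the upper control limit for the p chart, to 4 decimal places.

0.2089

p̄ = Σdᵢ / (k·n) = 259 / (18 × 120) = 0.11991
UCL = p̄ + 3·√(p̄(1−p̄)/n) = 0.11991 + 3 × √(0.11991×0.88009/120) = 0.11991 + 3 × 0.02965 = 0.20887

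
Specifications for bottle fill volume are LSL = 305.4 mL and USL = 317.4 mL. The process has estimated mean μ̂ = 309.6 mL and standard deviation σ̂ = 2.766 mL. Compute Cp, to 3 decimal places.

0.723

Cp = (USL − LSL) / (6σ̂) = (317.4 − 305.4) / (6 × 2.766) = 12.0000 / 16.5960 = 0.7231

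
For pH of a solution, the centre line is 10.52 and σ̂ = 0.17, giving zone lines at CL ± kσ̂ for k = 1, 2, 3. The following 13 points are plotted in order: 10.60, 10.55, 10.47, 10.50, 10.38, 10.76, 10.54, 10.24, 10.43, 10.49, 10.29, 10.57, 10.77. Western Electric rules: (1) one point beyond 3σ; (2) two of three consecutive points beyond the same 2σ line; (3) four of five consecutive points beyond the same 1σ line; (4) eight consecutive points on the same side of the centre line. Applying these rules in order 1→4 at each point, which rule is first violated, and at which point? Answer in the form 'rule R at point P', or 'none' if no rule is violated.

none

Zone of each point (C = within 1σ̂, B = 1σ̂–2σ̂, A = 2σ̂–3σ̂, * = beyond 3σ̂; sign = side of CL): 1:+C, 2:+C, 3:-C, 4:-C, 5:-C, 6:+B, 7:+C, 8:-B, 9:-C, 10:-C, 11:-B, 12:+C, 13:+B
No rule fires across all 13 points.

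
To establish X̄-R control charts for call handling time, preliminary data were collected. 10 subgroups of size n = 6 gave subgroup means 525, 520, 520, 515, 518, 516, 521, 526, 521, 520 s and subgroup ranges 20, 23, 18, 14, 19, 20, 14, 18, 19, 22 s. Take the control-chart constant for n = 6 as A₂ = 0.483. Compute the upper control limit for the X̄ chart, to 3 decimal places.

X̄̄ = (525 + 520 + 520 + 515 + 518 + 516 + 521 + 526 + 521 + 520) / 10 = 5202.0000 / 10 = 520.2000
R̄ = (20 + 23 + 18 + 14 + 19 + 20 + 14 + 18 + 19 + 22) / 10 = 187.0000 / 10 = 18.7000
UCL = X̄̄ + A₂·R̄ = 520.2000 + 0.483 × 18.7000 = 529.2321

529.232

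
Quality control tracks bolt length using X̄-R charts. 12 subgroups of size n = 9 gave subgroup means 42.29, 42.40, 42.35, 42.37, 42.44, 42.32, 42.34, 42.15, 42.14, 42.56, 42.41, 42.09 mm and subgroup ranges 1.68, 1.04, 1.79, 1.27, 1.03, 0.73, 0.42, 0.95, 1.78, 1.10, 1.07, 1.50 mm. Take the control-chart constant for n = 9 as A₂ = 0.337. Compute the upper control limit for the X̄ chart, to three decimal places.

42.725

X̄̄ = (42.29 + 42.40 + 42.35 + 42.37 + 42.44 + 42.32 + 42.34 + 42.15 + 42.14 + 42.56 + 42.41 + 42.09) / 12 = 507.8600 / 12 = 42.3217
R̄ = (1.68 + 1.04 + 1.79 + 1.27 + 1.03 + 0.73 + 0.42 + 0.95 + 1.78 + 1.10 + 1.07 + 1.50) / 12 = 14.3600 / 12 = 1.1967
UCL = X̄̄ + A₂·R̄ = 42.3217 + 0.337 × 1.1967 = 42.7249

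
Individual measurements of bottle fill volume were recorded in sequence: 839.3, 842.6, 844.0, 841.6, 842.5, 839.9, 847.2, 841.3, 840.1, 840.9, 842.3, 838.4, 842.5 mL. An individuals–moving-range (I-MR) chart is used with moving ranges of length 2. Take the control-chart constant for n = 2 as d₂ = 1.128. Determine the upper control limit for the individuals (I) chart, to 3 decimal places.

849.540

X̄ = (839.3 + 842.6 + 844.0 + 841.6 + 842.5 + 839.9 + 847.2 + 841.3 + 840.1 + 840.9 + 842.3 + 838.4 + 842.5) / 13 = 841.7385
Moving ranges: 3.3, 1.4, 2.4, 0.9, 2.6, 7.3, 5.9, 1.2, 0.8, 1.4, 3.9, 4.1; M̄R̄ = 35.2000 / 12 = 2.9333
UCL = X̄ + 3·M̄R̄/d₂ = 841.7385 + 3 × 2.9333 / 1.128 = 849.5399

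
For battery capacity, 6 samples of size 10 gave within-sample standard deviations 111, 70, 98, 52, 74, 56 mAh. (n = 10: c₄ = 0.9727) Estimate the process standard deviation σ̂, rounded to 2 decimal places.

78.99

s̄ = (111 + 70 + 98 + 52 + 74 + 56) / 6 = 76.8333
σ̂ = s̄ / c₄ = 76.8333 / 0.9727 = 78.9898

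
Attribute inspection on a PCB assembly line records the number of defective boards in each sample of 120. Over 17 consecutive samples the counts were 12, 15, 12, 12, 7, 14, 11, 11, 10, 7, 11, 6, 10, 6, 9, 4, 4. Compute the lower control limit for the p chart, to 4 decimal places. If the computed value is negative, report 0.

p̄ = Σdᵢ / (k·n) = 161 / (17 × 120) = 0.07892
LCL = p̄ − 3·√(p̄(1−p̄)/n) = 0.07892 − 3 × 0.02461 = 0.00508

0.0051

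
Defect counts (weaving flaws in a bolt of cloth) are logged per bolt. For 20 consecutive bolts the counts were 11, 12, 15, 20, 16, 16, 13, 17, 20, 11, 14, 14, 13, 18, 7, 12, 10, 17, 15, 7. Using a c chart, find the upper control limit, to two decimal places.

25.08

c̄ = (11 + 12 + 15 + 20 + 16 + 16 + 13 + 17 + 20 + 11 + 14 + 14 + 13 + 18 + 7 + 12 + 10 + 17 + 15 + 7) / 20 = 278 / 20 = 13.9000
UCL = c̄ + 3√c̄ = 13.9000 + 3 × √13.9000 = 13.9000 + 3 × 3.7283 = 25.0848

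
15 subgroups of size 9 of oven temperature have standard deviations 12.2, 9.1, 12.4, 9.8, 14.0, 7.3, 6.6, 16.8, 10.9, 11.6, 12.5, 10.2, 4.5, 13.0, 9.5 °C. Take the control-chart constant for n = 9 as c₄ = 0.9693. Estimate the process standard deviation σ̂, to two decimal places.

s̄ = (12.2 + 9.1 + 12.4 + 9.8 + 14.0 + 7.3 + 6.6 + 16.8 + 10.9 + 11.6 + 12.5 + 10.2 + 4.5 + 13.0 + 9.5) / 15 = 10.6933
σ̂ = s̄ / c₄ = 10.6933 / 0.9693 = 11.0320

11.03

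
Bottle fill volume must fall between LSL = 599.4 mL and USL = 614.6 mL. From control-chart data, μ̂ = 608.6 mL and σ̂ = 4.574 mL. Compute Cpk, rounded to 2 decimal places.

Cpu = (USL − μ̂) / (3σ̂) = (614.6 − 608.6) / (3 × 4.574) = 0.4373; Cpl = (μ̂ − LSL) / (3σ̂) = (608.6 − 599.4) / (3 × 4.574) = 0.6705; Cpk = min(Cpu, Cpl) = 0.4373

0.44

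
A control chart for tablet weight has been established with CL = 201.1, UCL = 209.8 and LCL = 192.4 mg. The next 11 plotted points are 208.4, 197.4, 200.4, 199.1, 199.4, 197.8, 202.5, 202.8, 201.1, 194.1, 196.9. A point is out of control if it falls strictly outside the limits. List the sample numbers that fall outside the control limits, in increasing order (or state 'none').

All 11 points lie within [192.4, 209.8].

none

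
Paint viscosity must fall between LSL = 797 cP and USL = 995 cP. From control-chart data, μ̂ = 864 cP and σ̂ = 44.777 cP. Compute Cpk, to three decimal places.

Cpu = (USL − μ̂) / (3σ̂) = (995 − 864) / (3 × 44.777) = 0.9752; Cpl = (μ̂ − LSL) / (3σ̂) = (864 − 797) / (3 × 44.777) = 0.4988; Cpk = min(Cpu, Cpl) = 0.4988

0.499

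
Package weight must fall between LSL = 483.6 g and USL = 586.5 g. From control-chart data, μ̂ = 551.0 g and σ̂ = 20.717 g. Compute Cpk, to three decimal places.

0.571

Cpu = (USL − μ̂) / (3σ̂) = (586.5 − 551.0) / (3 × 20.717) = 0.5712; Cpl = (μ̂ − LSL) / (3σ̂) = (551.0 − 483.6) / (3 × 20.717) = 1.0845; Cpk = min(Cpu, Cpl) = 0.5712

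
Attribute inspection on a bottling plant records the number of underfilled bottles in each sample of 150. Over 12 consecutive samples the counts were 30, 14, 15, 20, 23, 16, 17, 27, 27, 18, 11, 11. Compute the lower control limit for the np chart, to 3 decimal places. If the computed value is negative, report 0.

6.840

p̄ = Σdᵢ / (k·n) = 229 / (12 × 150) = 0.12722
LCL = np̄ − 3·√(np̄(1−p̄)) = 19.0833 − 3 × 4.0811 = 6.8400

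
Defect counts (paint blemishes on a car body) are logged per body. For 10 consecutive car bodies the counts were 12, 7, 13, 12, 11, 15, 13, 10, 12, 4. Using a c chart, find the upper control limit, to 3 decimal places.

20.805

c̄ = (12 + 7 + 13 + 12 + 11 + 15 + 13 + 10 + 12 + 4) / 10 = 109 / 10 = 10.9000
UCL = c̄ + 3√c̄ = 10.9000 + 3 × √10.9000 = 10.9000 + 3 × 3.3015 = 20.8045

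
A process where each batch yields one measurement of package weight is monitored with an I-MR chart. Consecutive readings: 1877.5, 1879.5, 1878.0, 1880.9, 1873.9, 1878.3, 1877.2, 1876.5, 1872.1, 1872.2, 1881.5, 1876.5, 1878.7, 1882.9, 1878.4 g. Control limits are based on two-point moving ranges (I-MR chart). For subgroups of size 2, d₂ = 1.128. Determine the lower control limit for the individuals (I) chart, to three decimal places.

X̄ = (1877.5 + 1879.5 + 1878.0 + 1880.9 + 1873.9 + 1878.3 + 1877.2 + 1876.5 + 1872.1 + 1872.2 + 1881.5 + 1876.5 + 1878.7 + 1882.9 + 1878.4) / 15 = 1877.6067
Moving ranges: 2.0, 1.5, 2.9, 7.0, 4.4, 1.1, 0.7, 4.4, 0.1, 9.3, 5.0, 2.2, 4.2, 4.5; M̄R̄ = 49.3000 / 14 = 3.5214
LCL = X̄ − 3·M̄R̄/d₂ = 1877.6067 − 3 × 3.5214 / 1.128 = 1868.2412

1868.241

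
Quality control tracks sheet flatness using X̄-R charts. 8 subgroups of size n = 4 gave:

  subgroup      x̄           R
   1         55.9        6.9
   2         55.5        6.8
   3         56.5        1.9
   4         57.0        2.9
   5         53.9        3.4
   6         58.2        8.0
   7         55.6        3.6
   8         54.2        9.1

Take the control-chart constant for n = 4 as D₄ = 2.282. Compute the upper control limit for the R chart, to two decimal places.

12.15

R̄ = (6.9 + 6.8 + 1.9 + 2.9 + 3.4 + 8.0 + 3.6 + 9.1) / 8 = 42.6000 / 8 = 5.3250
UCL_R = D₄·R̄ = 2.282 × 5.3250 = 12.1517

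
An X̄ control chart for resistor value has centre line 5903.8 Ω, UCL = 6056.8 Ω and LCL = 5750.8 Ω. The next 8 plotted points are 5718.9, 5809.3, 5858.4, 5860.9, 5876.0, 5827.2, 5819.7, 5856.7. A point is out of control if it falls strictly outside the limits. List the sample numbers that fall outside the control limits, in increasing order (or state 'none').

Compare each point to [5750.8, 6056.8]: sample 1 = 5718.9 < LCL.

1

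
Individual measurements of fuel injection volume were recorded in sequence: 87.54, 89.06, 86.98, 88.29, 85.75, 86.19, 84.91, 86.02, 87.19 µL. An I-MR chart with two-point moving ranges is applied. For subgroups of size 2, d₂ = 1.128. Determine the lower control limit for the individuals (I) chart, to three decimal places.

83.075

X̄ = (87.54 + 89.06 + 86.98 + 88.29 + 85.75 + 86.19 + 84.91 + 86.02 + 87.19) / 9 = 86.8811
Moving ranges: 1.52, 2.08, 1.31, 2.54, 0.44, 1.28, 1.11, 1.17; M̄R̄ = 11.4500 / 8 = 1.4313
LCL = X̄ − 3·M̄R̄/d₂ = 86.8811 − 3 × 1.4313 / 1.128 = 83.0746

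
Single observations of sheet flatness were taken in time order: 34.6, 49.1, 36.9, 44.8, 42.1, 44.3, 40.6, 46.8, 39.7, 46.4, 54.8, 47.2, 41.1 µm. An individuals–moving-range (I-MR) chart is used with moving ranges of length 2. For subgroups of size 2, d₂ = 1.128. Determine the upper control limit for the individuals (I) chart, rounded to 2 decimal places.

62.63

X̄ = (34.6 + 49.1 + 36.9 + 44.8 + 42.1 + 44.3 + 40.6 + 46.8 + 39.7 + 46.4 + 54.8 + 47.2 + 41.1) / 13 = 43.7231
Moving ranges: 14.5, 12.2, 7.9, 2.7, 2.2, 3.7, 6.2, 7.1, 6.7, 8.4, 7.6, 6.1; M̄R̄ = 85.3000 / 12 = 7.1083
UCL = X̄ + 3·M̄R̄/d₂ = 43.7231 + 3 × 7.1083 / 1.128 = 62.6282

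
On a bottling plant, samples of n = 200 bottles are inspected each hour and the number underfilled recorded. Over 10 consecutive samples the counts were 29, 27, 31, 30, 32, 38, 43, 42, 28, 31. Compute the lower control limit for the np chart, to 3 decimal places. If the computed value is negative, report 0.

17.333

p̄ = Σdᵢ / (k·n) = 331 / (10 × 200) = 0.16550
LCL = np̄ − 3·√(np̄(1−p̄)) = 33.1000 − 3 × 5.2557 = 17.3330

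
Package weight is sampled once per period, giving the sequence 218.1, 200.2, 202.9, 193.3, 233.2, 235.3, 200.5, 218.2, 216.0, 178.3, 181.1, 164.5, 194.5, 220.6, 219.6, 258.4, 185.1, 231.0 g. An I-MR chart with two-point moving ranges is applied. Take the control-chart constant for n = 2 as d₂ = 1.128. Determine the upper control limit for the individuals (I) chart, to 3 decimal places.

X̄ = (218.1 + 200.2 + 202.9 + 193.3 + 233.2 + 235.3 + 200.5 + 218.2 + 216.0 + 178.3 + 181.1 + 164.5 + 194.5 + 220.6 + 219.6 + 258.4 + 185.1 + 231.0) / 18 = 208.3778
Moving ranges: 17.9, 2.7, 9.6, 39.9, 2.1, 34.8, 17.7, 2.2, 37.7, 2.8, 16.6, 30.0, 26.1, 1.0, 38.8, 73.3, 45.9; M̄R̄ = 399.1000 / 17 = 23.4765
UCL = X̄ + 3·M̄R̄/d₂ = 208.3778 + 3 × 23.4765 / 1.128 = 270.8152

270.815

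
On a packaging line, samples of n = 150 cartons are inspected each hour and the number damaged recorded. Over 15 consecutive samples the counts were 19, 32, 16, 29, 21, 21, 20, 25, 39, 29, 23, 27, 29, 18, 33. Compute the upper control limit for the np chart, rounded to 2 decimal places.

39.18

p̄ = Σdᵢ / (k·n) = 381 / (15 × 150) = 0.16933
UCL = np̄ + 3·√(np̄(1−p̄)) = 25.4000 + 3 × √(25.4000×0.83067) = 25.4000 + 3 × 4.5934 = 39.1801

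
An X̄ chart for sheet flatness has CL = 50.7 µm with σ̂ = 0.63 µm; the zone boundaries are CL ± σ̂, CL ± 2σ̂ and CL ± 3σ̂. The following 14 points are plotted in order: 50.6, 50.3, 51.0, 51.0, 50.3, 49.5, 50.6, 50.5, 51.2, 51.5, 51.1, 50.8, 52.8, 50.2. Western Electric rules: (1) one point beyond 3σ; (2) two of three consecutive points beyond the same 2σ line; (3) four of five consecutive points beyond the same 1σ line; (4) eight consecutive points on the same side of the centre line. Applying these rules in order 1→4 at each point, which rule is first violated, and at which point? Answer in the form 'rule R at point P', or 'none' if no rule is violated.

rule 1 at point 13

Zone of each point (C = within 1σ̂, B = 1σ̂–2σ̂, A = 2σ̂–3σ̂, * = beyond 3σ̂; sign = side of CL): 1:-C, 2:-C, 3:+C, 4:+C, 5:-C, 6:-B, 7:-C, 8:-C, 9:+C, 10:+B, 11:+C, 12:+C, 13:+*, 14:-C
Rule 1 (one point beyond the 3σ limits) is satisfied at point 13.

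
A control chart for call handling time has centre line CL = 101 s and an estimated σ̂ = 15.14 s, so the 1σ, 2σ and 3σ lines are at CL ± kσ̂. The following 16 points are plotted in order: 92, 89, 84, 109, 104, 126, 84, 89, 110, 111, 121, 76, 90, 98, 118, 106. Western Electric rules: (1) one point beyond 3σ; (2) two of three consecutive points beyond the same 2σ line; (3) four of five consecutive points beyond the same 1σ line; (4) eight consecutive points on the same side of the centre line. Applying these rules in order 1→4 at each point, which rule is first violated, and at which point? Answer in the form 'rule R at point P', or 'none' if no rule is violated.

none

Zone of each point (C = within 1σ̂, B = 1σ̂–2σ̂, A = 2σ̂–3σ̂, * = beyond 3σ̂; sign = side of CL): 1:-C, 2:-C, 3:-B, 4:+C, 5:+C, 6:+B, 7:-B, 8:-C, 9:+C, 10:+C, 11:+B, 12:-B, 13:-C, 14:-C, 15:+B, 16:+C
No rule fires across all 16 points.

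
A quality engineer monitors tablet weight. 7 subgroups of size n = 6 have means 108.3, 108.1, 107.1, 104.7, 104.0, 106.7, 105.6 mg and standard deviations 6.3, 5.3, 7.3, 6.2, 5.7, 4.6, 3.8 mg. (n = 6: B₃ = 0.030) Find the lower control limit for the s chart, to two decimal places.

0.17

s̄ = (6.3 + 5.3 + 7.3 + 6.2 + 5.7 + 4.6 + 3.8) / 7 = 5.6000
LCL_s = B₃·s̄ = 0.030 × 5.6000 = 0.1680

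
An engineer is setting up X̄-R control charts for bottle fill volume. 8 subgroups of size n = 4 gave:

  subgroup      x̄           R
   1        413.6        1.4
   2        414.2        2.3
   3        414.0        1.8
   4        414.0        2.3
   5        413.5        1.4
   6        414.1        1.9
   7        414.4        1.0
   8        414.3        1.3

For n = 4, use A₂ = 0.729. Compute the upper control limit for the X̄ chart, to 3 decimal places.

415.234

X̄̄ = (413.6 + 414.2 + 414.0 + 414.0 + 413.5 + 414.1 + 414.4 + 414.3) / 8 = 3312.1000 / 8 = 414.0125
R̄ = (1.4 + 2.3 + 1.8 + 2.3 + 1.4 + 1.9 + 1.0 + 1.3) / 8 = 13.4000 / 8 = 1.6750
UCL = X̄̄ + A₂·R̄ = 414.0125 + 0.729 × 1.6750 = 415.2336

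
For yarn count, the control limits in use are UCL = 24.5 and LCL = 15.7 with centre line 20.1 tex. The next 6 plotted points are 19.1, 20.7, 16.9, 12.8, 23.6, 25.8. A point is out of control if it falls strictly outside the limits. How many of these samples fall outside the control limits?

2

Compare each point to [15.7, 24.5]: sample 4 = 12.8 < LCL; sample 6 = 25.8 > UCL.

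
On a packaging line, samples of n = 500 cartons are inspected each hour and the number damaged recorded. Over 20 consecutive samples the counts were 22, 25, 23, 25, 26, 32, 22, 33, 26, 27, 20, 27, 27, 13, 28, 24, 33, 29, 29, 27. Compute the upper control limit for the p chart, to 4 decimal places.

0.0815

p̄ = Σdᵢ / (k·n) = 518 / (20 × 500) = 0.05180
UCL = p̄ + 3·√(p̄(1−p̄)/n) = 0.05180 + 3 × √(0.05180×0.94820/500) = 0.05180 + 3 × 0.00991 = 0.08153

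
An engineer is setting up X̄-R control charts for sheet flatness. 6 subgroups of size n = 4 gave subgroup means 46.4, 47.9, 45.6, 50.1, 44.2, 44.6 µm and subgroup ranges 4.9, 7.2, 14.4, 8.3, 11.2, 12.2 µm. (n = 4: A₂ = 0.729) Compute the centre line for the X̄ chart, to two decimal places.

46.47

X̄̄ = (46.4 + 47.9 + 45.6 + 50.1 + 44.2 + 44.6) / 6 = 278.8000 / 6 = 46.4667
CL = X̄̄ = 46.4667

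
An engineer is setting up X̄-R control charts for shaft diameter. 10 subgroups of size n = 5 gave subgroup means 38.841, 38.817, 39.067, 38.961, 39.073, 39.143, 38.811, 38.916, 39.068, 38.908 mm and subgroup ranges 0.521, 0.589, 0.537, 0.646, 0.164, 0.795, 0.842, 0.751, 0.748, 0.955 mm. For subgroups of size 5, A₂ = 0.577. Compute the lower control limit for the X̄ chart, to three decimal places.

38.583

X̄̄ = (38.841 + 38.817 + 39.067 + 38.961 + 39.073 + 39.143 + 38.811 + 38.916 + 39.068 + 38.908) / 10 = 389.6050 / 10 = 38.9605
R̄ = (0.521 + 0.589 + 0.537 + 0.646 + 0.164 + 0.795 + 0.842 + 0.751 + 0.748 + 0.955) / 10 = 6.5480 / 10 = 0.6548
LCL = X̄̄ − A₂·R̄ = 38.9605 − 0.577 × 0.6548 = 38.5827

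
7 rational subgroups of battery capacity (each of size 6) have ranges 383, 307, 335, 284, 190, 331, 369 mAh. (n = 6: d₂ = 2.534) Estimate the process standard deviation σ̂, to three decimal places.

123.971

R̄ = (383 + 307 + 335 + 284 + 190 + 331 + 369) / 7 = 314.1429
σ̂ = R̄ / d₂ = 314.1429 / 2.534 = 123.9711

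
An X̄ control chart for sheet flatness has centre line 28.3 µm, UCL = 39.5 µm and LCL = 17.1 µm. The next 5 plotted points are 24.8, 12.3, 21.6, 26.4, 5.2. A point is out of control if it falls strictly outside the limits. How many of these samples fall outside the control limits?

Compare each point to [17.1, 39.5]: sample 2 = 12.3 < LCL; sample 5 = 5.2 < LCL.

2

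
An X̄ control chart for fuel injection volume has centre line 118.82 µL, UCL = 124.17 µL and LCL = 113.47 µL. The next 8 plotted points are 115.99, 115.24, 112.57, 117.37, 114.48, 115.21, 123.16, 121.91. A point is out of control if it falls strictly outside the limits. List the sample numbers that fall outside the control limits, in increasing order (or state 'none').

Compare each point to [113.47, 124.17]: sample 3 = 112.57 < LCL.

3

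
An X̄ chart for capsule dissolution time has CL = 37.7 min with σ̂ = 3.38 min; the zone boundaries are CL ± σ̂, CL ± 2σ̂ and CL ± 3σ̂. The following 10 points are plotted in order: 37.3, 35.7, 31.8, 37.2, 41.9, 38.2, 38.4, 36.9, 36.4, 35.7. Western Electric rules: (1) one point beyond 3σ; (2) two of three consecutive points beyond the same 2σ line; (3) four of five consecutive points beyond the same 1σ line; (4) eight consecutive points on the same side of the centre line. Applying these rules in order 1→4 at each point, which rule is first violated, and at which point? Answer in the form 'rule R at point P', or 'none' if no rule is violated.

Zone of each point (C = within 1σ̂, B = 1σ̂–2σ̂, A = 2σ̂–3σ̂, * = beyond 3σ̂; sign = side of CL): 1:-C, 2:-C, 3:-B, 4:-C, 5:+B, 6:+C, 7:+C, 8:-C, 9:-C, 10:-C
No rule fires across all 10 points.

none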